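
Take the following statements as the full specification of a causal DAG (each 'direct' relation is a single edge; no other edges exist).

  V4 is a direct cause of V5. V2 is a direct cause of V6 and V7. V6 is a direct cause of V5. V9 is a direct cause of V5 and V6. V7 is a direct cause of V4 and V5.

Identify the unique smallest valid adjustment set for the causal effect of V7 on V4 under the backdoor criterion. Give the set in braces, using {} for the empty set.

Variables eligible for adjustment (non-descendants of V7, excluding V7 and V4): {V2, V6, V9}.
Backdoor paths from V7 to V4:
  P1: V7 <- V2 -> V6 <- V9 -> V5 <- V4
  P2: V7 <- V2 -> V6 -> V5 <- V4
Each backdoor path contains an unconditioned collider, so every path is already blocked with the empty conditioning set:
  P1: blocked at collider V6 (neither it nor any descendant is in the conditioning set).
  P2: blocked at collider V5 (neither it nor any descendant is in the conditioning set).
The empty set is therefore the unique smallest valid set.

{}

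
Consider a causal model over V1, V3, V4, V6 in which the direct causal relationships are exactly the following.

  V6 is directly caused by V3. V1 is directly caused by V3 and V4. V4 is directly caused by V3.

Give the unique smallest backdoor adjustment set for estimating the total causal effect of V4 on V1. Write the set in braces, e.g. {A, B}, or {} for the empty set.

Variables eligible for adjustment (non-descendants of V4, excluding V4 and V1): {V3, V6}.
Backdoor paths from V4 to V1:
  P1: V4 <- V3 -> V1
The empty set is not sufficient: P1 (V4 <- V3 -> V1) has no collider blocking it and no conditioned non-collider, so it is open.
Try {V3}:
  P1: blocked at fork node V3 ∈ conditioning set.
{V3} contains no descendant of V4 and blocks every backdoor path.
No other singleton works — e.g. {V6} leaves P1 open — so {V3} is the unique smallest valid adjustment set.

{V3}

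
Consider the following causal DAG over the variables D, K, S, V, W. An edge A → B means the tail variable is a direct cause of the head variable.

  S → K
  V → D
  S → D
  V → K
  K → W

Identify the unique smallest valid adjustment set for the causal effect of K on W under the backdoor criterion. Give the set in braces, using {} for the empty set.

{}

Variables eligible for adjustment (non-descendants of K, excluding K and W): {D, S, V}.
Backdoor paths from K to W:
  (none)
With no backdoor paths the empty set already satisfies the criterion, and it is trivially minimal.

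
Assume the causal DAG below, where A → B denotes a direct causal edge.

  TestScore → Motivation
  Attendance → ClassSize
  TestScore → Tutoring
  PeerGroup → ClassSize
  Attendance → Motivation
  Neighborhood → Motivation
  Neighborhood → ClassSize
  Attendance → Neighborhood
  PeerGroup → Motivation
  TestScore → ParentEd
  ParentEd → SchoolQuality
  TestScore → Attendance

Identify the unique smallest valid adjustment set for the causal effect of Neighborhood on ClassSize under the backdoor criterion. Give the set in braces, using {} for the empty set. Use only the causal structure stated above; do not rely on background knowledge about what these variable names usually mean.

{Attendance}

Variables eligible for adjustment (non-descendants of Neighborhood, excluding Neighborhood and ClassSize): {Attendance, ParentEd, PeerGroup, SchoolQuality, TestScore, Tutoring}.
Backdoor paths from Neighborhood to ClassSize:
  P1: Neighborhood <- Attendance <- TestScore -> Motivation <- PeerGroup -> ClassSize
  P2: Neighborhood <- Attendance -> Motivation <- PeerGroup -> ClassSize
  P3: Neighborhood <- Attendance -> ClassSize
The empty set is not sufficient: P3 (Neighborhood <- Attendance -> ClassSize) has no collider blocking it and no conditioned non-collider, so it is open.
Try {Attendance}:
  P1: blocked at chain node Attendance ∈ conditioning set.
  P2: blocked at fork node Attendance ∈ conditioning set.
  P3: blocked at fork node Attendance ∈ conditioning set.
{Attendance} contains no descendant of Neighborhood and blocks every backdoor path.
No other singleton works — e.g. {TestScore} leaves P3 open — so {Attendance} is the unique smallest valid adjustment set.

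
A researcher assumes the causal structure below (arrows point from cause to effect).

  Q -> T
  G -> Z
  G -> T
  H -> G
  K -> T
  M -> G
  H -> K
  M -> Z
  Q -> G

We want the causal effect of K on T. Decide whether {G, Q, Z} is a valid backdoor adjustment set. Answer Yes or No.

Yes

Backdoor paths from K to T (paths whose first edge points into K):
  P1: K <- H -> G <- Q -> T
  P2: K <- H -> G -> T
Condition 1 (no descendant of K in the set): holds — descendants of K are {T}; none are in {G, Q, Z}.
Condition 2 (every backdoor path blocked by {G, Q, Z}):
  P1: blocked at fork node Q ∈ conditioning set.
  P2: blocked at chain node G ∈ conditioning set.
{G, Q, Z} satisfies the backdoor criterion.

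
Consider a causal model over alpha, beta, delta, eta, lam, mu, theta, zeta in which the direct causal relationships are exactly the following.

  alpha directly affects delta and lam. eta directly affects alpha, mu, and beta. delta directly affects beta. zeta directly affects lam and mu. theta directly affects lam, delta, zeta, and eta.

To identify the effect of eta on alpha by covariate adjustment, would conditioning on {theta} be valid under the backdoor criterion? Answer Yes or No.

Yes

Backdoor paths from eta to alpha (paths whose first edge points into eta):
  P1: eta <- theta -> delta <- alpha
  P2: eta <- theta -> zeta -> lam <- alpha
  P3: eta <- theta -> lam <- alpha
Condition 1 (no descendant of eta in the set): holds — descendants of eta are {alpha, beta, delta, lam, mu}; none are in {theta}.
Condition 2 (every backdoor path blocked by {theta}):
  P1: blocked at fork node theta ∈ conditioning set.
  P2: blocked at fork node theta ∈ conditioning set.
  P3: blocked at fork node theta ∈ conditioning set.
{theta} satisfies the backdoor criterion.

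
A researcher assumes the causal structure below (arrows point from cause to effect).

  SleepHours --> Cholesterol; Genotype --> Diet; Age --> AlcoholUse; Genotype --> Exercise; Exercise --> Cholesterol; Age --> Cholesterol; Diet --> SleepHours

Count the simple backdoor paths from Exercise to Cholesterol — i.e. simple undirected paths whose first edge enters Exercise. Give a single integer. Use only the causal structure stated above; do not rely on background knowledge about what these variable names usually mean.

A backdoor path from Exercise to Cholesterol is any simple undirected path whose first edge points into Exercise (i.e. leaves Exercise via a parent).
Parents of Exercise: {Genotype}.
Enumerating:
  P1: Exercise <- Genotype -> Diet -> SleepHours -> Cholesterol
That exhausts the simple backdoor paths. Count: 1.

1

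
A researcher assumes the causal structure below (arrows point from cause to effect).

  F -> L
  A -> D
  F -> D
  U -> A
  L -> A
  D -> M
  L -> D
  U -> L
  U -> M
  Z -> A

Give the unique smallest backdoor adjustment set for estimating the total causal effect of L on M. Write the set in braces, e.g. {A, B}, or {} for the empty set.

Variables eligible for adjustment (non-descendants of L, excluding L and M): {F, U, Z}.
Backdoor paths from L to M:
  P1: L <- F -> D <- A <- U -> M
  P2: L <- F -> D -> M
  P3: L <- U -> A -> D -> M
  P4: L <- U -> M
The empty set is not sufficient: P2 (L <- F -> D -> M) has no collider blocking it and no conditioned non-collider, so it is open.
Try {F, U}:
  P1: blocked at fork node F ∈ conditioning set.
  P2: blocked at fork node F ∈ conditioning set.
  P3: blocked at fork node U ∈ conditioning set.
  P4: blocked at fork node U ∈ conditioning set.
{F, U} contains no descendant of L and blocks every backdoor path.
Every element of {F, U} is needed (dropping F leaves P2 open; dropping U leaves P3 open), so no proper subset is valid.
Among all size-2 subsets of the eligible variables, only {F, U} blocks every backdoor path, so it is the unique smallest valid adjustment set.

{F, U}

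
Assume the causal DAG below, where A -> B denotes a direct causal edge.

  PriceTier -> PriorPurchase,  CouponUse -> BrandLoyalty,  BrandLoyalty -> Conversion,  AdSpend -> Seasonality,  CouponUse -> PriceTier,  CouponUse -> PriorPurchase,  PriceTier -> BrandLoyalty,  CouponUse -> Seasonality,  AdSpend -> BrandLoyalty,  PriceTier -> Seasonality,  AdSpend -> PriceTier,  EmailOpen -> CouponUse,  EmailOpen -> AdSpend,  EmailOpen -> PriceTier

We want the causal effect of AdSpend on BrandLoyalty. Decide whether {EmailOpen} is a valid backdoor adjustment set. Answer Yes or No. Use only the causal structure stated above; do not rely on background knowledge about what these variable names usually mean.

Backdoor paths from AdSpend to BrandLoyalty (paths whose first edge points into AdSpend):
  P1: AdSpend <- EmailOpen -> CouponUse -> PriceTier -> BrandLoyalty
  P2: AdSpend <- EmailOpen -> CouponUse -> BrandLoyalty
  P3: AdSpend <- EmailOpen -> CouponUse -> Seasonality <- PriceTier -> BrandLoyalty
  P4: AdSpend <- EmailOpen -> CouponUse -> PriorPurchase <- PriceTier -> BrandLoyalty
  P5: AdSpend <- EmailOpen -> PriceTier <- CouponUse -> BrandLoyalty
  P6: AdSpend <- EmailOpen -> PriceTier -> BrandLoyalty
  P7: AdSpend <- EmailOpen -> PriceTier -> Seasonality <- CouponUse -> BrandLoyalty
  P8: AdSpend <- EmailOpen -> PriceTier -> PriorPurchase <- CouponUse -> BrandLoyalty
Condition 1 (no descendant of AdSpend in the set): holds — descendants of AdSpend are {BrandLoyalty, Conversion, PriceTier, PriorPurchase, Seasonality}; none are in {EmailOpen}.
Condition 2 (every backdoor path blocked by {EmailOpen}):
  P1: blocked at fork node EmailOpen ∈ conditioning set.
  P2: blocked at fork node EmailOpen ∈ conditioning set.
  P3: blocked at fork node EmailOpen ∈ conditioning set.
  P4: blocked at fork node EmailOpen ∈ conditioning set.
  P5: blocked at fork node EmailOpen ∈ conditioning set.
  P6: blocked at fork node EmailOpen ∈ conditioning set.
  P7: blocked at fork node EmailOpen ∈ conditioning set.
  P8: blocked at fork node EmailOpen ∈ conditioning set.
{EmailOpen} satisfies the backdoor criterion.

Yes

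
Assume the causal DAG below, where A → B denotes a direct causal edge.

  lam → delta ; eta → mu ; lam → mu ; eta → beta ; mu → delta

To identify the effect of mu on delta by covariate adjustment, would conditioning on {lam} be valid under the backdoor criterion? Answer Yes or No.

Backdoor paths from mu to delta (paths whose first edge points into mu):
  P1: mu <- lam -> delta
Condition 1 (no descendant of mu in the set): holds — descendants of mu are {delta}; none are in {lam}.
Condition 2 (every backdoor path blocked by {lam}):
  P1: blocked at fork node lam ∈ conditioning set.
{lam} satisfies the backdoor criterion.

Yes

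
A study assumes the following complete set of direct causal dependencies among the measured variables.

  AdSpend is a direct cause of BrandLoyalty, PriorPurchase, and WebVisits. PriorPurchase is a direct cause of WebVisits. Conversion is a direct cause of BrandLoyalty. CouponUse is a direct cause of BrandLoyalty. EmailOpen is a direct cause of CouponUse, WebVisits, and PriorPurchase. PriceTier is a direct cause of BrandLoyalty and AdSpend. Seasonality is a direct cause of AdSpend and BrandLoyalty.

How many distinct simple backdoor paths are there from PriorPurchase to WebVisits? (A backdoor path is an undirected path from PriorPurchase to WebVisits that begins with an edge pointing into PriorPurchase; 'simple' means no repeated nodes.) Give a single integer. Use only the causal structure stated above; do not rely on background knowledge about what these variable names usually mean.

A backdoor path from PriorPurchase to WebVisits is any simple undirected path whose first edge points into PriorPurchase (i.e. leaves PriorPurchase via a parent).
Parents of PriorPurchase: {AdSpend, EmailOpen}.
Enumerating:
  P1: PriorPurchase <- EmailOpen -> CouponUse -> BrandLoyalty <- Seasonality -> AdSpend -> WebVisits
  P2: PriorPurchase <- EmailOpen -> CouponUse -> BrandLoyalty <- PriceTier -> AdSpend -> WebVisits
  P3: PriorPurchase <- EmailOpen -> CouponUse -> BrandLoyalty <- AdSpend -> WebVisits
  P4: PriorPurchase <- EmailOpen -> WebVisits
  P5: PriorPurchase <- AdSpend <- Seasonality -> BrandLoyalty <- CouponUse <- EmailOpen -> WebVisits
  P6: PriorPurchase <- AdSpend <- PriceTier -> BrandLoyalty <- CouponUse <- EmailOpen -> WebVisits
  P7: PriorPurchase <- AdSpend -> WebVisits
  P8: PriorPurchase <- AdSpend -> BrandLoyalty <- CouponUse <- EmailOpen -> WebVisits
That exhausts the simple backdoor paths. Count: 8.

8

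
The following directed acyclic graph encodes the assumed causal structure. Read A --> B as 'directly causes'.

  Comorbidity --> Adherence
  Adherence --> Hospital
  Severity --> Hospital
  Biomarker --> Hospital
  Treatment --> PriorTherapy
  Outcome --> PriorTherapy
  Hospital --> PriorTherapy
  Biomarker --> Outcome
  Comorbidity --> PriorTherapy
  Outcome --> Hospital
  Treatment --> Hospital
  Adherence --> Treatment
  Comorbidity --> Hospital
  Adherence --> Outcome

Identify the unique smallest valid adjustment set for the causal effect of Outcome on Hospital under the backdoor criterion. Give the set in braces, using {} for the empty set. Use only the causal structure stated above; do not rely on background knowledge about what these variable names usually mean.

Variables eligible for adjustment (non-descendants of Outcome, excluding Outcome and Hospital): {Adherence, Biomarker, Comorbidity, Severity, Treatment}.
Backdoor paths from Outcome to Hospital:
  P1: Outcome <- Adherence <- Comorbidity -> Hospital
  P2: Outcome <- Adherence <- Comorbidity -> PriorTherapy <- Treatment -> Hospital
  P3: Outcome <- Adherence <- Comorbidity -> PriorTherapy <- Hospital
  P4: Outcome <- Adherence -> Treatment -> Hospital
  P5: Outcome <- Adherence -> Treatment -> PriorTherapy <- Comorbidity -> Hospital
  P6: Outcome <- Adherence -> Treatment -> PriorTherapy <- Hospital
  P7: Outcome <- Adherence -> Hospital
  P8: Outcome <- Biomarker -> Hospital
The empty set is not sufficient: P1 (Outcome <- Adherence <- Comorbidity -> Hospital) has no collider blocking it and no conditioned non-collider, so it is open.
Try {Adherence, Biomarker}:
  P1: blocked at chain node Adherence ∈ conditioning set.
  P2: blocked at chain node Adherence ∈ conditioning set.
  P3: blocked at chain node Adherence ∈ conditioning set.
  P4: blocked at fork node Adherence ∈ conditioning set.
  P5: blocked at fork node Adherence ∈ conditioning set.
  P6: blocked at fork node Adherence ∈ conditioning set.
  P7: blocked at fork node Adherence ∈ conditioning set.
  P8: blocked at fork node Biomarker ∈ conditioning set.
{Adherence, Biomarker} contains no descendant of Outcome and blocks every backdoor path.
Every element of {Adherence, Biomarker} is needed (dropping Adherence leaves P1 open; dropping Biomarker leaves P8 open), so no proper subset is valid.
Among all size-2 subsets of the eligible variables, only {Adherence, Biomarker} blocks every backdoor path, so it is the unique smallest valid adjustment set.

{Adherence, Biomarker}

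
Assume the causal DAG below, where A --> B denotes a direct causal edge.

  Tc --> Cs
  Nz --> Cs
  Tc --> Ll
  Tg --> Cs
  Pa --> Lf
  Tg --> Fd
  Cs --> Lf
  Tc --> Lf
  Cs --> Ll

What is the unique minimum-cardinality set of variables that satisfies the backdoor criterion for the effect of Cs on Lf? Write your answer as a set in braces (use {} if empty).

{Tc}

Variables eligible for adjustment (non-descendants of Cs, excluding Cs and Lf): {Fd, Nz, Pa, Tc, Tg}.
Backdoor paths from Cs to Lf:
  P1: Cs <- Tc -> Lf
The empty set is not sufficient: P1 (Cs <- Tc -> Lf) has no collider blocking it and no conditioned non-collider, so it is open.
Try {Tc}:
  P1: blocked at fork node Tc ∈ conditioning set.
{Tc} contains no descendant of Cs and blocks every backdoor path.
No other singleton works — e.g. {Nz} leaves P1 open — so {Tc} is the unique smallest valid adjustment set.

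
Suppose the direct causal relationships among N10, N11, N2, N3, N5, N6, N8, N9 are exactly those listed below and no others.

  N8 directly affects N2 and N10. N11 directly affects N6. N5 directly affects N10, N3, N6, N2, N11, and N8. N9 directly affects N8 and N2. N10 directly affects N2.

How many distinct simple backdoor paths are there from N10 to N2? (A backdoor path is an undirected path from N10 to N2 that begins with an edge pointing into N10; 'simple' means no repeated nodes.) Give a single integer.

6

A backdoor path from N10 to N2 is any simple undirected path whose first edge points into N10 (i.e. leaves N10 via a parent).
Parents of N10: {N5, N8}.
Enumerating:
  P1: N10 <- N5 -> N8 <- N9 -> N2
  P2: N10 <- N5 -> N8 -> N2
  P3: N10 <- N5 -> N2
  P4: N10 <- N8 <- N5 -> N2
  P5: N10 <- N8 <- N9 -> N2
  P6: N10 <- N8 -> N2
That exhausts the simple backdoor paths. Count: 6.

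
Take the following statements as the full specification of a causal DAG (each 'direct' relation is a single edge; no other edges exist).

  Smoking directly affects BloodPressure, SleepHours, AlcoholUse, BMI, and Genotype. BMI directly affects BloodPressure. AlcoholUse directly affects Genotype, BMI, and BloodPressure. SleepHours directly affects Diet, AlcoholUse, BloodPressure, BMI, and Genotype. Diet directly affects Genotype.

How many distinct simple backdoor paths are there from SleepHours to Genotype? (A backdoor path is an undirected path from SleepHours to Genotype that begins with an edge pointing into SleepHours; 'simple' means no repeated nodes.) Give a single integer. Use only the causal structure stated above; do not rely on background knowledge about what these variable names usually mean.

A backdoor path from SleepHours to Genotype is any simple undirected path whose first edge points into SleepHours (i.e. leaves SleepHours via a parent).
Parents of SleepHours: {Smoking}.
Enumerating:
  P1: SleepHours <- Smoking -> AlcoholUse -> Genotype
  P2: SleepHours <- Smoking -> BMI <- AlcoholUse -> Genotype
  P3: SleepHours <- Smoking -> BMI -> BloodPressure <- AlcoholUse -> Genotype
  P4: SleepHours <- Smoking -> Genotype
  P5: SleepHours <- Smoking -> BloodPressure <- AlcoholUse -> Genotype
  P6: SleepHours <- Smoking -> BloodPressure <- BMI <- AlcoholUse -> Genotype
That exhausts the simple backdoor paths. Count: 6.

6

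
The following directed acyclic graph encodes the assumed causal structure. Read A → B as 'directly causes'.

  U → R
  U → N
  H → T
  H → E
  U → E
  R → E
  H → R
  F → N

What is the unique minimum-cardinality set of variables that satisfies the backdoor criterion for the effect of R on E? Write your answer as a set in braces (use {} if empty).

{H, U}

Variables eligible for adjustment (non-descendants of R, excluding R and E): {F, H, N, T, U}.
Backdoor paths from R to E:
  P1: R <- U -> E
  P2: R <- H -> E
The empty set is not sufficient: P1 (R <- U -> E) has no collider blocking it and no conditioned non-collider, so it is open.
Try {H, U}:
  P1: blocked at fork node U ∈ conditioning set.
  P2: blocked at fork node H ∈ conditioning set.
{H, U} contains no descendant of R and blocks every backdoor path.
Every element of {H, U} is needed (dropping H leaves P2 open; dropping U leaves P1 open), so no proper subset is valid.
Among all size-2 subsets of the eligible variables, only {H, U} blocks every backdoor path, so it is the unique smallest valid adjustment set.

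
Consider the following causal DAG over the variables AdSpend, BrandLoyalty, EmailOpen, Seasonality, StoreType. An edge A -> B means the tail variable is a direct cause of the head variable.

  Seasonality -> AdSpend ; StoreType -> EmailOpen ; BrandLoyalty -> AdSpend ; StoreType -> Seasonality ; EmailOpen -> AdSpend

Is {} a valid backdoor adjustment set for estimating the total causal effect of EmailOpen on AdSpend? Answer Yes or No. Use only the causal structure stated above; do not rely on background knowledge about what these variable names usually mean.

No

Backdoor paths from EmailOpen to AdSpend (paths whose first edge points into EmailOpen):
  P1: EmailOpen <- StoreType -> Seasonality -> AdSpend
Condition 1 (no descendant of EmailOpen in the set): holds — descendants of EmailOpen are {AdSpend}; none are in {}.
Condition 2 (every backdoor path blocked by {}):
  P1: open — no interior node is in the conditioning set.
{} does not satisfy the backdoor criterion.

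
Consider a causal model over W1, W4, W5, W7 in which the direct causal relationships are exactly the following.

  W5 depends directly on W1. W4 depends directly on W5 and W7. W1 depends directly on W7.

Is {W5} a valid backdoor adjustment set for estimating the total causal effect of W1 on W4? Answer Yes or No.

Backdoor paths from W1 to W4 (paths whose first edge points into W1):
  P1: W1 <- W7 -> W4
Condition 1 (no descendant of W1 in the set): FAILS — W5 is a descendant of W1.
Condition 2 (every backdoor path blocked by {W5}):
  P1: open — no interior node is in the conditioning set.
{W5} does not satisfy the backdoor criterion.

No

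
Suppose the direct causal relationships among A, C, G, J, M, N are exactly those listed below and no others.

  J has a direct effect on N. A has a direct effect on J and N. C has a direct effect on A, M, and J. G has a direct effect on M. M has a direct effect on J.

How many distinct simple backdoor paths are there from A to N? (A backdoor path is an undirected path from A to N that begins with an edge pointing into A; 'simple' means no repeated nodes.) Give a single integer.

A backdoor path from A to N is any simple undirected path whose first edge points into A (i.e. leaves A via a parent).
Parents of A: {C}.
Enumerating:
  P1: A <- C -> M -> J -> N
  P2: A <- C -> J -> N
That exhausts the simple backdoor paths. Count: 2.

2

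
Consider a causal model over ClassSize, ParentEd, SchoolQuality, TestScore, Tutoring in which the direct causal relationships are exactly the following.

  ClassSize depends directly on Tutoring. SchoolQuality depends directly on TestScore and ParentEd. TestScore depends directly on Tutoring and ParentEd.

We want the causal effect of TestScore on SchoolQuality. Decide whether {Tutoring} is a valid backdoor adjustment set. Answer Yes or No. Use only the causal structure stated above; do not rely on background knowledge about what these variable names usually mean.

No

Backdoor paths from TestScore to SchoolQuality (paths whose first edge points into TestScore):
  P1: TestScore <- ParentEd -> SchoolQuality
Condition 1 (no descendant of TestScore in the set): holds — descendants of TestScore are {SchoolQuality}; none are in {Tutoring}.
Condition 2 (every backdoor path blocked by {Tutoring}):
  P1: open — no interior node is in the conditioning set.
{Tutoring} does not satisfy the backdoor criterion.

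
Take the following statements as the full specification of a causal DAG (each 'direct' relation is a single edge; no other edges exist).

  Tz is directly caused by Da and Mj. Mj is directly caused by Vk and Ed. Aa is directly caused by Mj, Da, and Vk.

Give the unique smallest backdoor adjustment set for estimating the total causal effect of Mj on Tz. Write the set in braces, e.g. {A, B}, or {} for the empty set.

{}

Variables eligible for adjustment (non-descendants of Mj, excluding Mj and Tz): {Da, Ed, Vk}.
Backdoor paths from Mj to Tz:
  P1: Mj <- Vk -> Aa <- Da -> Tz
Each backdoor path contains an unconditioned collider, so every path is already blocked with the empty conditioning set:
  P1: blocked at collider Aa (neither it nor any descendant is in the conditioning set).
The empty set is therefore the unique smallest valid set.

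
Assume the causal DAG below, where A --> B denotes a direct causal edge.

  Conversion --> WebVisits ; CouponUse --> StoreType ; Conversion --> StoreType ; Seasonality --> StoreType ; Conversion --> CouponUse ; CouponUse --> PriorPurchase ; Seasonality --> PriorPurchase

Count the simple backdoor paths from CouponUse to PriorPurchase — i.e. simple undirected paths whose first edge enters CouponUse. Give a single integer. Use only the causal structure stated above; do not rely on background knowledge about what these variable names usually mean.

A backdoor path from CouponUse to PriorPurchase is any simple undirected path whose first edge points into CouponUse (i.e. leaves CouponUse via a parent).
Parents of CouponUse: {Conversion}.
Enumerating:
  P1: CouponUse <- Conversion -> StoreType <- Seasonality -> PriorPurchase
That exhausts the simple backdoor paths. Count: 1.

1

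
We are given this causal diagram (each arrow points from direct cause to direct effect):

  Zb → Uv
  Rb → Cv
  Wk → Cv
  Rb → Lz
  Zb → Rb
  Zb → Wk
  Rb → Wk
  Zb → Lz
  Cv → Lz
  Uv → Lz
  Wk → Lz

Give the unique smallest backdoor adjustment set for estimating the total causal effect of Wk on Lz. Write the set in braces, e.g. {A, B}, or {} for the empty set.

Variables eligible for adjustment (non-descendants of Wk, excluding Wk and Lz): {Rb, Uv, Zb}.
Backdoor paths from Wk to Lz:
  P1: Wk <- Zb -> Rb -> Cv -> Lz
  P2: Wk <- Zb -> Rb -> Lz
  P3: Wk <- Zb -> Uv -> Lz
  P4: Wk <- Zb -> Lz
  P5: Wk <- Rb <- Zb -> Uv -> Lz
  P6: Wk <- Rb <- Zb -> Lz
  P7: Wk <- Rb -> Cv -> Lz
  P8: Wk <- Rb -> Lz
The empty set is not sufficient: P1 (Wk <- Zb -> Rb -> Cv -> Lz) has no collider blocking it and no conditioned non-collider, so it is open.
Try {Rb, Zb}:
  P1: blocked at fork node Zb ∈ conditioning set.
  P2: blocked at fork node Zb ∈ conditioning set.
  P3: blocked at fork node Zb ∈ conditioning set.
  P4: blocked at fork node Zb ∈ conditioning set.
  P5: blocked at chain node Rb ∈ conditioning set.
  P6: blocked at chain node Rb ∈ conditioning set.
  P7: blocked at fork node Rb ∈ conditioning set.
  P8: blocked at fork node Rb ∈ conditioning set.
{Rb, Zb} contains no descendant of Wk and blocks every backdoor path.
Every element of {Rb, Zb} is needed (dropping Rb leaves P7 open; dropping Zb leaves P3 open), so no proper subset is valid.
Among all size-2 subsets of the eligible variables, only {Rb, Zb} blocks every backdoor path, so it is the unique smallest valid adjustment set.

{Rb, Zb}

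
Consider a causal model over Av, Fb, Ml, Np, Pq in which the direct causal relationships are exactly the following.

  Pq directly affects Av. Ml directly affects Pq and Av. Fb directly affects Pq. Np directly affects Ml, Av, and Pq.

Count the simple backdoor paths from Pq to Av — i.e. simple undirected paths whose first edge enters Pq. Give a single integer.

4

A backdoor path from Pq to Av is any simple undirected path whose first edge points into Pq (i.e. leaves Pq via a parent).
Parents of Pq: {Fb, Ml, Np}.
Enumerating:
  P1: Pq <- Np -> Ml -> Av
  P2: Pq <- Np -> Av
  P3: Pq <- Ml <- Np -> Av
  P4: Pq <- Ml -> Av
That exhausts the simple backdoor paths. Count: 4.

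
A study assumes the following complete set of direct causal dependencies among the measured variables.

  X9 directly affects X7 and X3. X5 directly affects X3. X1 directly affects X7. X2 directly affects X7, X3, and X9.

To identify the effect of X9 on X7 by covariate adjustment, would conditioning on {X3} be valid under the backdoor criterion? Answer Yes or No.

Backdoor paths from X9 to X7 (paths whose first edge points into X9):
  P1: X9 <- X2 -> X7
Condition 1 (no descendant of X9 in the set): FAILS — X3 is a descendant of X9.
Condition 2 (every backdoor path blocked by {X3}):
  P1: open — no interior node is in the conditioning set.
{X3} does not satisfy the backdoor criterion.

No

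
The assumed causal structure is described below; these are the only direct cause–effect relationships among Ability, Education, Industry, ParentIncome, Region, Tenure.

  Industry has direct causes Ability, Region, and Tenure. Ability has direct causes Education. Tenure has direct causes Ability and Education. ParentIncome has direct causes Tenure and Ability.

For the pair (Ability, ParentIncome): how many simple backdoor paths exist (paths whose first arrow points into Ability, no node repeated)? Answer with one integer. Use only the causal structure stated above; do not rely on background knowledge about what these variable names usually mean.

A backdoor path from Ability to ParentIncome is any simple undirected path whose first edge points into Ability (i.e. leaves Ability via a parent).
Parents of Ability: {Education}.
Enumerating:
  P1: Ability <- Education -> Tenure -> ParentIncome
That exhausts the simple backdoor paths. Count: 1.

1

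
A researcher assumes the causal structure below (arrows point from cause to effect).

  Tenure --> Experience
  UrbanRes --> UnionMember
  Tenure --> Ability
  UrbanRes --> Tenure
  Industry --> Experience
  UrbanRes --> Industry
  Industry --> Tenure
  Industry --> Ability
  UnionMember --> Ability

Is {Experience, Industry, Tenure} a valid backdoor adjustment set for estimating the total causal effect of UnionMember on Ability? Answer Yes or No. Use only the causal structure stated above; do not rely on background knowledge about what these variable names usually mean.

Yes

Backdoor paths from UnionMember to Ability (paths whose first edge points into UnionMember):
  P1: UnionMember <- UrbanRes -> Industry -> Tenure -> Ability
  P2: UnionMember <- UrbanRes -> Industry -> Ability
  P3: UnionMember <- UrbanRes -> Industry -> Experience <- Tenure -> Ability
  P4: UnionMember <- UrbanRes -> Tenure <- Industry -> Ability
  P5: UnionMember <- UrbanRes -> Tenure -> Ability
  P6: UnionMember <- UrbanRes -> Tenure -> Experience <- Industry -> Ability
Condition 1 (no descendant of UnionMember in the set): holds — descendants of UnionMember are {Ability}; none are in {Experience, Industry, Tenure}.
Condition 2 (every backdoor path blocked by {Experience, Industry, Tenure}):
  P1: blocked at chain node Industry ∈ conditioning set.
  P2: blocked at chain node Industry ∈ conditioning set.
  P3: blocked at chain node Industry ∈ conditioning set.
  P4: blocked at fork node Industry ∈ conditioning set.
  P5: blocked at chain node Tenure ∈ conditioning set.
  P6: blocked at chain node Tenure ∈ conditioning set.
{Experience, Industry, Tenure} satisfies the backdoor criterion.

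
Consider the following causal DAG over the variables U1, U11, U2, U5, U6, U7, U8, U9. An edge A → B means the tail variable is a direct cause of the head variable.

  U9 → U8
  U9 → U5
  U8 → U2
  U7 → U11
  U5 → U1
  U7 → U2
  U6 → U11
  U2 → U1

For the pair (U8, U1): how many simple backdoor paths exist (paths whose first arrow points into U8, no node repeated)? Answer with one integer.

A backdoor path from U8 to U1 is any simple undirected path whose first edge points into U8 (i.e. leaves U8 via a parent).
Parents of U8: {U9}.
Enumerating:
  P1: U8 <- U9 -> U5 -> U1
That exhausts the simple backdoor paths. Count: 1.

1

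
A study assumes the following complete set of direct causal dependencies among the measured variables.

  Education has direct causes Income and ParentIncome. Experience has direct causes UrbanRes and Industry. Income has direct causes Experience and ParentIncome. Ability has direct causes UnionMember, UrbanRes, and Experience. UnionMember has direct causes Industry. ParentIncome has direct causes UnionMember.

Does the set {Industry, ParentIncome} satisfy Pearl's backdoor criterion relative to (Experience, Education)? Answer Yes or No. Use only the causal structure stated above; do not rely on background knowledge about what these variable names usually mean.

Backdoor paths from Experience to Education (paths whose first edge points into Experience):
  P1: Experience <- Industry -> UnionMember -> ParentIncome -> Income -> Education
  P2: Experience <- Industry -> UnionMember -> ParentIncome -> Education
  P3: Experience <- UrbanRes -> Ability <- UnionMember -> ParentIncome -> Income -> Education
  P4: Experience <- UrbanRes -> Ability <- UnionMember -> ParentIncome -> Education
Condition 1 (no descendant of Experience in the set): holds — descendants of Experience are {Ability, Education, Income}; none are in {Industry, ParentIncome}.
Condition 2 (every backdoor path blocked by {Industry, ParentIncome}):
  P1: blocked at fork node Industry ∈ conditioning set.
  P2: blocked at fork node Industry ∈ conditioning set.
  P3: blocked at collider Ability (neither it nor any descendant is in the conditioning set).
  P4: blocked at collider Ability (neither it nor any descendant is in the conditioning set).
{Industry, ParentIncome} satisfies the backdoor criterion.

Yes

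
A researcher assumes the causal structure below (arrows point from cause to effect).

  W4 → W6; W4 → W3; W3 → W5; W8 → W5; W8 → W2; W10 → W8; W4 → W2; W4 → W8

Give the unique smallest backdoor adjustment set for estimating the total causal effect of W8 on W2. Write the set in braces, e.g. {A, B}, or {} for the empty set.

{W4}

Variables eligible for adjustment (non-descendants of W8, excluding W8 and W2): {W10, W3, W4, W6}.
Backdoor paths from W8 to W2:
  P1: W8 <- W4 -> W2
The empty set is not sufficient: P1 (W8 <- W4 -> W2) has no collider blocking it and no conditioned non-collider, so it is open.
Try {W4}:
  P1: blocked at fork node W4 ∈ conditioning set.
{W4} contains no descendant of W8 and blocks every backdoor path.
No other singleton works — e.g. {W10} leaves P1 open — so {W4} is the unique smallest valid adjustment set.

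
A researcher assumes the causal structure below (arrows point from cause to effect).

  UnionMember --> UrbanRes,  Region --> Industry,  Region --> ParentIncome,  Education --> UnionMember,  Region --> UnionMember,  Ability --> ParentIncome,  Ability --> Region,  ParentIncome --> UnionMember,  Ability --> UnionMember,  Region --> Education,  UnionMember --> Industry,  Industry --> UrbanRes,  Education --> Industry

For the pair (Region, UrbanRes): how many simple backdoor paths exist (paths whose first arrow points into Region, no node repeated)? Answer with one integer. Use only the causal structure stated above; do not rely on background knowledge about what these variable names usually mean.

A backdoor path from Region to UrbanRes is any simple undirected path whose first edge points into Region (i.e. leaves Region via a parent).
Parents of Region: {Ability}.
Enumerating:
  P1: Region <- Ability -> ParentIncome -> UnionMember <- Education -> Industry -> UrbanRes
  P2: Region <- Ability -> ParentIncome -> UnionMember -> Industry -> UrbanRes
  P3: Region <- Ability -> ParentIncome -> UnionMember -> UrbanRes
  P4: Region <- Ability -> UnionMember <- Education -> Industry -> UrbanRes
  P5: Region <- Ability -> UnionMember -> Industry -> UrbanRes
  P6: Region <- Ability -> UnionMember -> UrbanRes
That exhausts the simple backdoor paths. Count: 6.

6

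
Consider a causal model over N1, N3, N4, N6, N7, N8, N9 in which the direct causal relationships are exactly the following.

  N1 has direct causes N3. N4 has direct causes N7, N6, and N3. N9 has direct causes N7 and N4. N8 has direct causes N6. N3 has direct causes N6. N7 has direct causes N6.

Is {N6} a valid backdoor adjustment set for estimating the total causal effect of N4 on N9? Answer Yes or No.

Backdoor paths from N4 to N9 (paths whose first edge points into N4):
  P1: N4 <- N6 -> N7 -> N9
  P2: N4 <- N3 <- N6 -> N7 -> N9
  P3: N4 <- N7 -> N9
Condition 1 (no descendant of N4 in the set): holds — descendants of N4 are {N9}; none are in {N6}.
Condition 2 (every backdoor path blocked by {N6}):
  P1: blocked at fork node N6 ∈ conditioning set.
  P2: blocked at fork node N6 ∈ conditioning set.
  P3: open — no interior node is in the conditioning set.
{N6} does not satisfy the backdoor criterion.

No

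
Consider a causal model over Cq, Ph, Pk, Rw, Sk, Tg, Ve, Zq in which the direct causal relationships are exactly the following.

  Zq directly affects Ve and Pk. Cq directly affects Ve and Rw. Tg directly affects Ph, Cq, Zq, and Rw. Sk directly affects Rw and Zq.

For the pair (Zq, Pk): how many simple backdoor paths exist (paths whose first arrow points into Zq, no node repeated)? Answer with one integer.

A backdoor path from Zq to Pk is any simple undirected path whose first edge points into Zq (i.e. leaves Zq via a parent).
Parents of Zq: {Sk, Tg}.
No simple path from any parent of Zq reaches Pk without revisiting Zq, so there are no backdoor paths.

0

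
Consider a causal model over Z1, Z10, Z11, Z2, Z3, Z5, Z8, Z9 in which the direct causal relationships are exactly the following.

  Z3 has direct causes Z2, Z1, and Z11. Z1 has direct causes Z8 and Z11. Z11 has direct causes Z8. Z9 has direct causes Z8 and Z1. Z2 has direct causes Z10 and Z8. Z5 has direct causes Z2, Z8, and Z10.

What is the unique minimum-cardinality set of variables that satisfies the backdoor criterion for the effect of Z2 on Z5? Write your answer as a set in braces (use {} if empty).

{Z10, Z8}

Variables eligible for adjustment (non-descendants of Z2, excluding Z2 and Z5): {Z1, Z10, Z11, Z8, Z9}.
Backdoor paths from Z2 to Z5:
  P1: Z2 <- Z8 -> Z5
  P2: Z2 <- Z10 -> Z5
The empty set is not sufficient: P1 (Z2 <- Z8 -> Z5) has no collider blocking it and no conditioned non-collider, so it is open.
Try {Z10, Z8}:
  P1: blocked at fork node Z8 ∈ conditioning set.
  P2: blocked at fork node Z10 ∈ conditioning set.
{Z10, Z8} contains no descendant of Z2 and blocks every backdoor path.
Every element of {Z10, Z8} is needed (dropping Z10 leaves P2 open; dropping Z8 leaves P1 open), so no proper subset is valid.
Among all size-2 subsets of the eligible variables, only {Z10, Z8} blocks every backdoor path, so it is the unique smallest valid adjustment set.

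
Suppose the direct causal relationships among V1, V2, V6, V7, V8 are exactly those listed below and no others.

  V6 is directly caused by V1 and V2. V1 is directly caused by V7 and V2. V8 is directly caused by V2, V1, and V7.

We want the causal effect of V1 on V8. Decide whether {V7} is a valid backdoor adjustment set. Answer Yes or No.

Backdoor paths from V1 to V8 (paths whose first edge points into V1):
  P1: V1 <- V2 -> V8
  P2: V1 <- V7 -> V8
Condition 1 (no descendant of V1 in the set): holds — descendants of V1 are {V6, V8}; none are in {V7}.
Condition 2 (every backdoor path blocked by {V7}):
  P1: open — no interior node is in the conditioning set.
  P2: blocked at fork node V7 ∈ conditioning set.
{V7} does not satisfy the backdoor criterion.

No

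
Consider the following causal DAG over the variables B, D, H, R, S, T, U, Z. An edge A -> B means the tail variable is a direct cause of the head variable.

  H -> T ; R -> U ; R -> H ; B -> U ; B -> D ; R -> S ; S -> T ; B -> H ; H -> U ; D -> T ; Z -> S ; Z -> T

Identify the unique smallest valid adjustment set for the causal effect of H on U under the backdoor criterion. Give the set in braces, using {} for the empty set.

{B, R}

Variables eligible for adjustment (non-descendants of H, excluding H and U): {B, D, R, S, Z}.
Backdoor paths from H to U:
  P1: H <- B -> D -> T <- Z -> S <- R -> U
  P2: H <- B -> D -> T <- S <- R -> U
  P3: H <- B -> U
  P4: H <- R -> S <- Z -> T <- D <- B -> U
  P5: H <- R -> S -> T <- D <- B -> U
  P6: H <- R -> U
The empty set is not sufficient: P3 (H <- B -> U) has no collider blocking it and no conditioned non-collider, so it is open.
Try {B, R}:
  P1: blocked at fork node B ∈ conditioning set.
  P2: blocked at fork node B ∈ conditioning set.
  P3: blocked at fork node B ∈ conditioning set.
  P4: blocked at fork node R ∈ conditioning set.
  P5: blocked at fork node R ∈ conditioning set.
  P6: blocked at fork node R ∈ conditioning set.
{B, R} contains no descendant of H and blocks every backdoor path.
Every element of {B, R} is needed (dropping B leaves P3 open; dropping R leaves P6 open), so no proper subset is valid.
Among all size-2 subsets of the eligible variables, only {B, R} blocks every backdoor path, so it is the unique smallest valid adjustment set.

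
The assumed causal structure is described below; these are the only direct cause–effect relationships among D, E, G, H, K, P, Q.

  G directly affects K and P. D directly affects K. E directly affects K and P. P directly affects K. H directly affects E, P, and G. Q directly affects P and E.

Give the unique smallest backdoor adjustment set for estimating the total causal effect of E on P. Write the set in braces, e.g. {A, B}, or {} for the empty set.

Variables eligible for adjustment (non-descendants of E, excluding E and P): {D, G, H, Q}.
Backdoor paths from E to P:
  P1: E <- H -> G -> P
  P2: E <- H -> G -> K <- P
  P3: E <- H -> P
  P4: E <- Q -> P
The empty set is not sufficient: P1 (E <- H -> G -> P) has no collider blocking it and no conditioned non-collider, so it is open.
Try {H, Q}:
  P1: blocked at fork node H ∈ conditioning set.
  P2: blocked at fork node H ∈ conditioning set.
  P3: blocked at fork node H ∈ conditioning set.
  P4: blocked at fork node Q ∈ conditioning set.
{H, Q} contains no descendant of E and blocks every backdoor path.
Every element of {H, Q} is needed (dropping H leaves P1 open; dropping Q leaves P4 open), so no proper subset is valid.
Among all size-2 subsets of the eligible variables, only {H, Q} blocks every backdoor path, so it is the unique smallest valid adjustment set.

{H, Q}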